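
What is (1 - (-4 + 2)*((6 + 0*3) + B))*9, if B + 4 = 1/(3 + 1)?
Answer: 99/2 ≈ 49.500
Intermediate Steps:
B = -15/4 (B = -4 + 1/(3 + 1) = -4 + 1/4 = -4 + ¼ = -15/4 ≈ -3.7500)
(1 - (-4 + 2)*((6 + 0*3) + B))*9 = (1 - (-4 + 2)*((6 + 0*3) - 15/4))*9 = (1 - (-2)*((6 + 0) - 15/4))*9 = (1 - (-2)*(6 - 15/4))*9 = (1 - (-2)*9/4)*9 = (1 - 1*(-9/2))*9 = (1 + 9/2)*9 = (11/2)*9 = 99/2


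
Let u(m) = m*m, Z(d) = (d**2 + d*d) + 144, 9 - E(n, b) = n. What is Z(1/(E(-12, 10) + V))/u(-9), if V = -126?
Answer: 1587602/893025 ≈ 1.7778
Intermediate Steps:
E(n, b) = 9 - n
Z(d) = 144 + 2*d**2 (Z(d) = (d**2 + d**2) + 144 = 2*d**2 + 144 = 144 + 2*d**2)
u(m) = m**2
Z(1/(E(-12, 10) + V))/u(-9) = (144 + 2*(1/((9 - 1*(-12)) - 126))**2)/((-9)**2) = (144 + 2*(1/((9 + 12) - 126))**2)/81 = (144 + 2*(1/(21 - 126))**2)*(1/81) = (144 + 2*(1/(-105))**2)*(1/81) = (144 + 2*(-1/105)**2)*(1/81) = (144 + 2*(1/11025))*(1/81) = (144 + 2/11025)*(1/81) = (1587602/11025)*(1/81) = 1587602/893025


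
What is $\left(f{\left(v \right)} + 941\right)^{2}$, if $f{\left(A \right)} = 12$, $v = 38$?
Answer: $908209$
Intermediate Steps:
$\left(f{\left(v \right)} + 941\right)^{2} = \left(12 + 941\right)^{2} = 953^{2} = 908209$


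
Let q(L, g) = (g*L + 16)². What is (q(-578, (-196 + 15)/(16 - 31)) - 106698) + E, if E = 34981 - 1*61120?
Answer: 10864878559/225 ≈ 4.8288e+7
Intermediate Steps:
E = -26139 (E = 34981 - 61120 = -26139)
q(L, g) = (16 + L*g)² (q(L, g) = (L*g + 16)² = (16 + L*g)²)
(q(-578, (-196 + 15)/(16 - 31)) - 106698) + E = ((16 - 578*(-196 + 15)/(16 - 31))² - 106698) - 26139 = ((16 - (-104618)/(-15))² - 106698) - 26139 = ((16 - (-104618)*(-1)/15)² - 106698) - 26139 = ((16 - 578*181/15)² - 106698) - 26139 = ((16 - 104618/15)² - 106698) - 26139 = ((-104378/15)² - 106698) - 26139 = (10894766884/225 - 106698) - 26139 = 10870759834/225 - 26139 = 10864878559/225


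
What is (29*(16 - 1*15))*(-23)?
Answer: -667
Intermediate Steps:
(29*(16 - 1*15))*(-23) = (29*(16 - 15))*(-23) = (29*1)*(-23) = 29*(-23) = -667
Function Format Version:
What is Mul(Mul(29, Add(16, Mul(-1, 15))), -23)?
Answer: -667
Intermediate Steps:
Mul(Mul(29, Add(16, Mul(-1, 15))), -23) = Mul(Mul(29, Add(16, -15)), -23) = Mul(Mul(29, 1), -23) = Mul(29, -23) = -667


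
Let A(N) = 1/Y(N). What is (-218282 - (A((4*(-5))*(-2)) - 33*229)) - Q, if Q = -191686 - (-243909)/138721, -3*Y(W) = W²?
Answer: -4226164428637/221953600 ≈ -19041.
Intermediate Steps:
Y(W) = -W²/3
A(N) = -3/N² (A(N) = 1/(-N²/3) = -3/N²)
Q = -26590629697/138721 (Q = -191686 - (-243909)/138721 = -191686 - 1*(-243909/138721) = -191686 + 243909/138721 = -26590629697/138721 ≈ -1.9168e+5)
(-218282 - (A((4*(-5))*(-2)) - 33*229)) - Q = (-218282 - (-3/((4*(-5))*(-2))² - 33*229)) - 1*(-26590629697/138721) = (-218282 - (-3/(-20*(-2))² - 7557)) + 26590629697/138721 = (-218282 - (-3/40² - 7557)) + 26590629697/138721 = (-218282 - (-3*1/1600 - 7557)) + 26590629697/138721 = (-218282 - (-3/1600 - 7557)) + 26590629697/138721 = (-218282 - 1*(-12091203/1600)) + 26590629697/138721 = (-218282 + 12091203/1600) + 26590629697/138721 = -337159997/1600 + 26590629697/138721 = -4226164428637/221953600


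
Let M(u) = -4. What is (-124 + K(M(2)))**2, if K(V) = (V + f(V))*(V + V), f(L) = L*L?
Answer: 48400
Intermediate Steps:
f(L) = L**2
K(V) = 2*V*(V + V**2) (K(V) = (V + V**2)*(V + V) = (V + V**2)*(2*V) = 2*V*(V + V**2))
(-124 + K(M(2)))**2 = (-124 + 2*(-4)**2*(1 - 4))**2 = (-124 + 2*16*(-3))**2 = (-124 - 96)**2 = (-220)**2 = 48400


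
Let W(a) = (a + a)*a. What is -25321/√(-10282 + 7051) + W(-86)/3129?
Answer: 14792/3129 + 25321*I*√359/1077 ≈ 4.7274 + 445.46*I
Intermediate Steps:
W(a) = 2*a² (W(a) = (2*a)*a = 2*a²)
-25321/√(-10282 + 7051) + W(-86)/3129 = -25321/√(-10282 + 7051) + (2*(-86)²)/3129 = -25321*(-I*√359/1077) + (2*7396)*(1/3129) = -25321*(-I*√359/1077) + 14792*(1/3129) = -(-25321)*I*√359/1077 + 14792/3129 = 25321*I*√359/1077 + 14792/3129 = 14792/3129 + 25321*I*√359/1077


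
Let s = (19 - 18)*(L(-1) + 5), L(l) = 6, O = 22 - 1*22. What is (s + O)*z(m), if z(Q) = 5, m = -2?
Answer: 55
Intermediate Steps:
O = 0 (O = 22 - 22 = 0)
s = 11 (s = (19 - 18)*(6 + 5) = 1*11 = 11)
(s + O)*z(m) = (11 + 0)*5 = 11*5 = 55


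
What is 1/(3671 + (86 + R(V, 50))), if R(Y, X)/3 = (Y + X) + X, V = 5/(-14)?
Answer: 14/56783 ≈ 0.00024655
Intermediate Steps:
V = -5/14 (V = 5*(-1/14) = -5/14 ≈ -0.35714)
R(Y, X) = 3*Y + 6*X (R(Y, X) = 3*((Y + X) + X) = 3*((X + Y) + X) = 3*(Y + 2*X) = 3*Y + 6*X)
1/(3671 + (86 + R(V, 50))) = 1/(3671 + (86 + (3*(-5/14) + 6*50))) = 1/(3671 + (86 + (-15/14 + 300))) = 1/(3671 + (86 + 4185/14)) = 1/(3671 + 5389/14) = 1/(56783/14) = 14/56783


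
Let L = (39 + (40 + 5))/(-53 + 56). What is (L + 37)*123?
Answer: 7995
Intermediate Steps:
L = 28 (L = (39 + 45)/3 = 84*(⅓) = 28)
(L + 37)*123 = (28 + 37)*123 = 65*123 = 7995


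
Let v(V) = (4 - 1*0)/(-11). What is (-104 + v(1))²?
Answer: 1317904/121 ≈ 10892.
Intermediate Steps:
v(V) = -4/11 (v(V) = (4 + 0)*(-1/11) = 4*(-1/11) = -4/11)
(-104 + v(1))² = (-104 - 4/11)² = (-1148/11)² = 1317904/121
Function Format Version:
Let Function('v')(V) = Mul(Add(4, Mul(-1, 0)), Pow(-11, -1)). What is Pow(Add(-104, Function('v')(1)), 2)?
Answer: Rational(1317904, 121) ≈ 10892.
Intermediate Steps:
Function('v')(V) = Rational(-4, 11) (Function('v')(V) = Mul(Add(4, 0), Rational(-1, 11)) = Mul(4, Rational(-1, 11)) = Rational(-4, 11))
Pow(Add(-104, Function('v')(1)), 2) = Pow(Add(-104, Rational(-4, 11)), 2) = Pow(Rational(-1148, 11), 2) = Rational(1317904, 121)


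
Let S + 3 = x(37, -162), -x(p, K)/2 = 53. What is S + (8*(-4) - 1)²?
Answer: 980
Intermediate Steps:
x(p, K) = -106 (x(p, K) = -2*53 = -106)
S = -109 (S = -3 - 106 = -109)
S + (8*(-4) - 1)² = -109 + (8*(-4) - 1)² = -109 + (-32 - 1)² = -109 + (-33)² = -109 + 1089 = 980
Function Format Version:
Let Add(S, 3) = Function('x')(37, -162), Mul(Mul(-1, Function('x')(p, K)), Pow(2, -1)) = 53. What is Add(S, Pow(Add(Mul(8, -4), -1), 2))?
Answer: 980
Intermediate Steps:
Function('x')(p, K) = -106 (Function('x')(p, K) = Mul(-2, 53) = -106)
S = -109 (S = Add(-3, -106) = -109)
Add(S, Pow(Add(Mul(8, -4), -1), 2)) = Add(-109, Pow(Add(Mul(8, -4), -1), 2)) = Add(-109, Pow(Add(-32, -1), 2)) = Add(-109, Pow(-33, 2)) = Add(-109, 1089) = 980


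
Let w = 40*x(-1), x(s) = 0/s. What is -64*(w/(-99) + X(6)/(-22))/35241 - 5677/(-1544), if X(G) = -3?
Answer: 733515501/199511048 ≈ 3.6766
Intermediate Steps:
x(s) = 0
w = 0 (w = 40*0 = 0)
-64*(w/(-99) + X(6)/(-22))/35241 - 5677/(-1544) = -64*(0/(-99) - 3/(-22))/35241 - 5677/(-1544) = -64*(0*(-1/99) - 3*(-1/22))*(1/35241) - 5677*(-1/1544) = -64*(0 + 3/22)*(1/35241) + 5677/1544 = -64*3/22*(1/35241) + 5677/1544 = -96/11*1/35241 + 5677/1544 = -32/129217 + 5677/1544 = 733515501/199511048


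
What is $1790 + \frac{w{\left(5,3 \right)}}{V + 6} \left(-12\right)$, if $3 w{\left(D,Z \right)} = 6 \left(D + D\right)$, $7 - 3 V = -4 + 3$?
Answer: $\frac{22910}{13} \approx 1762.3$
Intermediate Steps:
$V = \frac{8}{3}$ ($V = \frac{7}{3} - \frac{-4 + 3}{3} = \frac{7}{3} - - \frac{1}{3} = \frac{7}{3} + \frac{1}{3} = \frac{8}{3} \approx 2.6667$)
$w{\left(D,Z \right)} = 4 D$ ($w{\left(D,Z \right)} = \frac{6 \left(D + D\right)}{3} = \frac{6 \cdot 2 D}{3} = \frac{12 D}{3} = 4 D$)
$1790 + \frac{w{\left(5,3 \right)}}{V + 6} \left(-12\right) = 1790 + \frac{4 \cdot 5}{\frac{8}{3} + 6} \left(-12\right) = 1790 + \frac{1}{\frac{26}{3}} \cdot 20 \left(-12\right) = 1790 + \frac{3}{26} \cdot 20 \left(-12\right) = 1790 + \frac{30}{13} \left(-12\right) = 1790 - \frac{360}{13} = \frac{22910}{13}$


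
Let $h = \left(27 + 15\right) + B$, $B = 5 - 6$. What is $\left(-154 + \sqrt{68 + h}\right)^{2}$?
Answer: $\left(154 - \sqrt{109}\right)^{2} \approx 20609.0$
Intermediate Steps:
$B = -1$
$h = 41$ ($h = \left(27 + 15\right) - 1 = 42 - 1 = 41$)
$\left(-154 + \sqrt{68 + h}\right)^{2} = \left(-154 + \sqrt{68 + 41}\right)^{2} = \left(-154 + \sqrt{109}\right)^{2}$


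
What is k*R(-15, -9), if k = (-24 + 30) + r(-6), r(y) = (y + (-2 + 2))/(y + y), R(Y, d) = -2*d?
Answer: 117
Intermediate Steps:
r(y) = ½ (r(y) = (y + 0)/((2*y)) = y*(1/(2*y)) = ½)
k = 13/2 (k = (-24 + 30) + ½ = 6 + ½ = 13/2 ≈ 6.5000)
k*R(-15, -9) = 13*(-2*(-9))/2 = (13/2)*18 = 117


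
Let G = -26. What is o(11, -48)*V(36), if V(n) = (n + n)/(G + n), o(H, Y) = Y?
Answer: -1728/5 ≈ -345.60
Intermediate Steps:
V(n) = 2*n/(-26 + n) (V(n) = (n + n)/(-26 + n) = (2*n)/(-26 + n) = 2*n/(-26 + n))
o(11, -48)*V(36) = -96*36/(-26 + 36) = -96*36/10 = -48*36/5 = -1728/5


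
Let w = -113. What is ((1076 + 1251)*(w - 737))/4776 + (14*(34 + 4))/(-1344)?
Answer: -3959681/9552 ≈ -414.54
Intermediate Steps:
((1076 + 1251)*(w - 737))/4776 + (14*(34 + 4))/(-1344) = ((1076 + 1251)*(-113 - 737))/4776 + (14*(34 + 4))/(-1344) = (2327*(-850))*(1/4776) + (14*38)*(-1/1344) = -1977950*1/4776 + 532*(-1/1344) = -988975/2388 - 19/48 = -3959681/9552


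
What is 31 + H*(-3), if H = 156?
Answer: -437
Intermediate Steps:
31 + H*(-3) = 31 + 156*(-3) = 31 - 468 = -437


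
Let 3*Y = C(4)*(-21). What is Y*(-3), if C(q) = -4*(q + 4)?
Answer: -672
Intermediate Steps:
C(q) = -16 - 4*q (C(q) = -4*(4 + q) = -16 - 4*q)
Y = 224 (Y = ((-16 - 4*4)*(-21))/3 = ((-16 - 16)*(-21))/3 = (-32*(-21))/3 = (⅓)*672 = 224)
Y*(-3) = 224*(-3) = -672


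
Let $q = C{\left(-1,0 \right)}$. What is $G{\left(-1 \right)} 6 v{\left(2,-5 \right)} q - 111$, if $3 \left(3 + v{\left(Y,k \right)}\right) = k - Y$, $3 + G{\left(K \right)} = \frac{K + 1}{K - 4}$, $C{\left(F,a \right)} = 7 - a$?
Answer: $561$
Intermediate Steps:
$G{\left(K \right)} = -3 + \frac{1 + K}{-4 + K}$ ($G{\left(K \right)} = -3 + \frac{K + 1}{K - 4} = -3 + \frac{1 + K}{-4 + K}$)
$q = 7$ ($q = 7 - 0 = 7 + 0 = 7$)
$v{\left(Y,k \right)} = -3 - \frac{Y}{3} + \frac{k}{3}$ ($v{\left(Y,k \right)} = -3 + \frac{k - Y}{3} = -3 - \left(- \frac{k}{3} + \frac{Y}{3}\right) = -3 - \frac{Y}{3} + \frac{k}{3}$)
$G{\left(-1 \right)} 6 v{\left(2,-5 \right)} q - 111 = \frac{13 - -2}{-4 - 1} \cdot 6 \left(-3 - \frac{2}{3} + \frac{1}{3} \left(-5\right)\right) 7 - 111 = \frac{13 + 2}{-5} \cdot 6 \left(-3 - \frac{2}{3} - \frac{5}{3}\right) 7 - 111 = \left(- \frac{1}{5}\right) 15 \cdot 6 \left(- \frac{16}{3}\right) 7 - 111 = \left(-3\right) 6 \left(- \frac{16}{3}\right) 7 - 111 = \left(-18\right) \left(- \frac{16}{3}\right) 7 - 111 = 96 \cdot 7 - 111 = 672 - 111 = 561$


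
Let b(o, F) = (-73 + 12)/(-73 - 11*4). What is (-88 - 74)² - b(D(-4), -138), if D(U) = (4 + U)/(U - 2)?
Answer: 3070487/117 ≈ 26243.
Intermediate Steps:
D(U) = (4 + U)/(-2 + U)
b(o, F) = 61/117 (b(o, F) = -61/(-73 - 44) = -61/(-117) = -61*(-1/117) = 61/117)
(-88 - 74)² - b(D(-4), -138) = (-88 - 74)² - 1*61/117 = (-162)² - 61/117 = 26244 - 61/117 = 3070487/117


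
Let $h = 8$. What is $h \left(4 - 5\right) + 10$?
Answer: $2$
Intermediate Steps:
$h \left(4 - 5\right) + 10 = 8 \left(4 - 5\right) + 10 = 8 \left(-1\right) + 10 = -8 + 10 = 2$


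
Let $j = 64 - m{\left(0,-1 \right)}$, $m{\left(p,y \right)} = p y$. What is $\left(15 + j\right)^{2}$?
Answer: $6241$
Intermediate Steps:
$j = 64$ ($j = 64 - 0 \left(-1\right) = 64 - 0 = 64 + 0 = 64$)
$\left(15 + j\right)^{2} = \left(15 + 64\right)^{2} = 79^{2} = 6241$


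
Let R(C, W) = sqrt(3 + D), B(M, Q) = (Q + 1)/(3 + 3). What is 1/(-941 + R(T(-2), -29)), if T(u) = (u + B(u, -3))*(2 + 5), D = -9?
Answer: -941/885487 - I*sqrt(6)/885487 ≈ -0.0010627 - 2.7663e-6*I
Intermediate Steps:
B(M, Q) = 1/6 + Q/6 (B(M, Q) = (1 + Q)/6 = (1 + Q)*(1/6) = 1/6 + Q/6)
T(u) = -7/3 + 7*u (T(u) = (u + (1/6 + (1/6)*(-3)))*(2 + 5) = (u + (1/6 - 1/2))*7 = (u - 1/3)*7 = (-1/3 + u)*7 = -7/3 + 7*u)
R(C, W) = I*sqrt(6) (R(C, W) = sqrt(3 - 9) = sqrt(-6) = I*sqrt(6))
1/(-941 + R(T(-2), -29)) = 1/(-941 + I*sqrt(6))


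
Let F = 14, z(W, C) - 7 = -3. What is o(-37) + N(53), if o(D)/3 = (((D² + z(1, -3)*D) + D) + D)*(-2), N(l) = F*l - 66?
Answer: -6206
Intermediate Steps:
z(W, C) = 4 (z(W, C) = 7 - 3 = 4)
N(l) = -66 + 14*l (N(l) = 14*l - 66 = -66 + 14*l)
o(D) = -36*D - 6*D² (o(D) = 3*((((D² + 4*D) + D) + D)*(-2)) = 3*(((D² + 5*D) + D)*(-2)) = 3*((D² + 6*D)*(-2)) = 3*(-12*D - 2*D²) = -36*D - 6*D²)
o(-37) + N(53) = -6*(-37)*(6 - 37) + (-66 + 14*53) = -6*(-37)*(-31) + (-66 + 742) = -6882 + 676 = -6206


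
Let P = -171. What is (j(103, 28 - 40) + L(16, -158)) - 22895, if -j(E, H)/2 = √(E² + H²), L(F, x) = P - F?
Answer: -23082 - 2*√10753 ≈ -23289.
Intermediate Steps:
L(F, x) = -171 - F
j(E, H) = -2*√(E² + H²)
(j(103, 28 - 40) + L(16, -158)) - 22895 = (-2*√(103² + (28 - 40)²) + (-171 - 1*16)) - 22895 = (-2*√(10609 + (-12)²) + (-171 - 16)) - 22895 = (-2*√(10609 + 144) - 187) - 22895 = (-2*√10753 - 187) - 22895 = (-187 - 2*√10753) - 22895 = -23082 - 2*√10753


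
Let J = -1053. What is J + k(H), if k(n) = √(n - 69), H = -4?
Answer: -1053 + I*√73 ≈ -1053.0 + 8.544*I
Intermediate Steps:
k(n) = √(-69 + n)
J + k(H) = -1053 + √(-69 - 4) = -1053 + √(-73) = -1053 + I*√73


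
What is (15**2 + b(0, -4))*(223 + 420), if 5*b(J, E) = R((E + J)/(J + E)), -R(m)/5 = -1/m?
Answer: 145318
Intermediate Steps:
R(m) = 5/m (R(m) = -(-5)/m = 5/m)
b(J, E) = 1 (b(J, E) = (5/(((E + J)/(J + E))))/5 = (5/(((E + J)/(E + J))))/5 = (5/1)/5 = (5*1)/5 = (1/5)*5 = 1)
(15**2 + b(0, -4))*(223 + 420) = (15**2 + 1)*(223 + 420) = (225 + 1)*643 = 226*643 = 145318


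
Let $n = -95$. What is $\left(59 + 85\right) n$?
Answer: $-13680$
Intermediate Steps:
$\left(59 + 85\right) n = \left(59 + 85\right) \left(-95\right) = 144 \left(-95\right) = -13680$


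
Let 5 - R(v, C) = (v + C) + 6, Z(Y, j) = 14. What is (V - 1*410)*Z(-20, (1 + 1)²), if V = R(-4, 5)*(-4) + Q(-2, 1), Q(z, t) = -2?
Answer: -5656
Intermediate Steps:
R(v, C) = -1 - C - v (R(v, C) = 5 - ((v + C) + 6) = 5 - ((C + v) + 6) = 5 - (6 + C + v) = 5 + (-6 - C - v) = -1 - C - v)
V = 6 (V = (-1 - 1*5 - 1*(-4))*(-4) - 2 = (-1 - 5 + 4)*(-4) - 2 = -2*(-4) - 2 = 8 - 2 = 6)
(V - 1*410)*Z(-20, (1 + 1)²) = (6 - 1*410)*14 = (6 - 410)*14 = -404*14 = -5656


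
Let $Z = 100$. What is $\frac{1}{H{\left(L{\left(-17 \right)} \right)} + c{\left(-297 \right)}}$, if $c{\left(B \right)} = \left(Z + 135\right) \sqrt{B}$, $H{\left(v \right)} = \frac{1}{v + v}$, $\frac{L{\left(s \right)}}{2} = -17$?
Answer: $- \frac{68}{75842038801} - \frac{3259920 i \sqrt{33}}{75842038801} \approx -8.966 \cdot 10^{-10} - 0.00024692 i$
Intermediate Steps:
$L{\left(s \right)} = -34$ ($L{\left(s \right)} = 2 \left(-17\right) = -34$)
$H{\left(v \right)} = \frac{1}{2 v}$
$c{\left(B \right)} = 235 \sqrt{B}$ ($c{\left(B \right)} = \left(100 + 135\right) \sqrt{B} = 235 \sqrt{B}$)
$\frac{1}{H{\left(L{\left(-17 \right)} \right)} + c{\left(-297 \right)}} = \frac{1}{\frac{1}{2 \left(-34\right)} + 235 \sqrt{-297}} = \frac{1}{\frac{1}{2} \left(- \frac{1}{34}\right) + 235 \cdot 3 i \sqrt{33}} = \frac{1}{- \frac{1}{68} + 705 i \sqrt{33}}$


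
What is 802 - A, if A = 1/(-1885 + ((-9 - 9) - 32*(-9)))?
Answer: 1295231/1615 ≈ 802.00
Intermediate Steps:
A = -1/1615 (A = 1/(-1885 + (-18 + 288)) = 1/(-1885 + 270) = 1/(-1615) = -1/1615 ≈ -0.00061920)
802 - A = 802 - 1*(-1/1615) = 802 + 1/1615 = 1295231/1615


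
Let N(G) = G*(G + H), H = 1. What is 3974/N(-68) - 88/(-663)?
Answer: 89285/88842 ≈ 1.0050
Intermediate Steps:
N(G) = G*(1 + G) (N(G) = G*(G + 1) = G*(1 + G))
3974/N(-68) - 88/(-663) = 3974/((-68*(1 - 68))) - 88/(-663) = 3974/((-68*(-67))) - 88*(-1/663) = 3974/4556 + 88/663 = 3974*(1/4556) + 88/663 = 1987/2278 + 88/663 = 89285/88842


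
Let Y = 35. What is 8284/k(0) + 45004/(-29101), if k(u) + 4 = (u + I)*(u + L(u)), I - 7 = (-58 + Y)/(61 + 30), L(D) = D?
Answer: -60313175/29101 ≈ -2072.5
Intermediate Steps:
I = 614/91 (I = 7 + (-58 + 35)/(61 + 30) = 7 - 23/91 = 614/91 ≈ 6.7473)
k(u) = -4 + 2*u*(614/91 + u) (k(u) = -4 + (u + 614/91)*(u + u) = -4 + (614/91 + u)*(2*u) = -4 + 2*u*(614/91 + u))
8284/k(0) + 45004/(-29101) = 8284/(-4 + 2*0² + (1228/91)*0) + 45004/(-29101) = 8284/(-4 + 2*0 + 0) + 45004*(-1/29101) = 8284/(-4 + 0 + 0) - 45004/29101 = 8284/(-4) - 45004/29101 = 8284*(-¼) - 45004/29101 = -2071 - 45004/29101 = -60313175/29101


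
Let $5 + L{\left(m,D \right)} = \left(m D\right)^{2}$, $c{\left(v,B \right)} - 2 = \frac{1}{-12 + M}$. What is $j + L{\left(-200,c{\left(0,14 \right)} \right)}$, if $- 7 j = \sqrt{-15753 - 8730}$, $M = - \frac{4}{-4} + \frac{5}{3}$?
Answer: $\frac{7022255}{49} - \frac{i \sqrt{24483}}{7} \approx 1.4331 \cdot 10^{5} - 22.353 i$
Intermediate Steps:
$M = \frac{8}{3}$ ($M = \left(-4\right) \left(- \frac{1}{4}\right) + 5 \cdot \frac{1}{3} = 1 + \frac{5}{3} = \frac{8}{3} \approx 2.6667$)
$c{\left(v,B \right)} = \frac{53}{28}$ ($c{\left(v,B \right)} = 2 + \frac{1}{-12 + \frac{8}{3}} = 2 + \frac{1}{- \frac{28}{3}} = 2 - \frac{3}{28} = \frac{53}{28}$)
$L{\left(m,D \right)} = -5 + D^{2} m^{2}$ ($L{\left(m,D \right)} = -5 + \left(m D\right)^{2} = -5 + \left(D m\right)^{2} = -5 + D^{2} m^{2}$)
$j = - \frac{i \sqrt{24483}}{7}$ ($j = - \frac{\sqrt{-15753 - 8730}}{7} = - \frac{\sqrt{-24483}}{7} = - \frac{i \sqrt{24483}}{7} \approx - 22.353 i$)
$j + L{\left(-200,c{\left(0,14 \right)} \right)} = - \frac{i \sqrt{24483}}{7} - \left(5 - \left(\frac{53}{28}\right)^{2} \left(-200\right)^{2}\right) = - \frac{i \sqrt{24483}}{7} + \left(-5 + \frac{2809}{784} \cdot 40000\right) = - \frac{i \sqrt{24483}}{7} + \left(-5 + \frac{7022500}{49}\right) = - \frac{i \sqrt{24483}}{7} + \frac{7022255}{49} = \frac{7022255}{49} - \frac{i \sqrt{24483}}{7}$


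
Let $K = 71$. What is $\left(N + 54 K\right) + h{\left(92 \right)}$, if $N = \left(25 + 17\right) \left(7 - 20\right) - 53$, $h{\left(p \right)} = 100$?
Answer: $3335$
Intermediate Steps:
$N = -599$ ($N = 42 \left(-13\right) - 53 = -546 - 53 = -599$)
$\left(N + 54 K\right) + h{\left(92 \right)} = \left(-599 + 54 \cdot 71\right) + 100 = \left(-599 + 3834\right) + 100 = 3235 + 100 = 3335$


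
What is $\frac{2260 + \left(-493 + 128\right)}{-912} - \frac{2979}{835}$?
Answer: $- \frac{4299173}{761520} \approx -5.6455$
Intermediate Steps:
$\frac{2260 + \left(-493 + 128\right)}{-912} - \frac{2979}{835} = \left(2260 - 365\right) \left(- \frac{1}{912}\right) - \frac{2979}{835} = 1895 \left(- \frac{1}{912}\right) - \frac{2979}{835} = - \frac{1895}{912} - \frac{2979}{835} = - \frac{4299173}{761520}$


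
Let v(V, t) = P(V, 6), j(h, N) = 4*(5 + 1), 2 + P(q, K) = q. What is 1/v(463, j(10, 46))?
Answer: 1/461 ≈ 0.0021692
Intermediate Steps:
P(q, K) = -2 + q
j(h, N) = 24 (j(h, N) = 4*6 = 24)
v(V, t) = -2 + V
1/v(463, j(10, 46)) = 1/(-2 + 463) = 1/461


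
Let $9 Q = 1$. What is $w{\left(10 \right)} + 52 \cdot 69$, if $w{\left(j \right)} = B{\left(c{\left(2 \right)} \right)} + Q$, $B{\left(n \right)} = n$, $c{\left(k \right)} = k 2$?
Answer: $\frac{32329}{9} \approx 3592.1$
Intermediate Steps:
$c{\left(k \right)} = 2 k$
$Q = \frac{1}{9}$ ($Q = \frac{1}{9} \cdot 1 = \frac{1}{9} \approx 0.11111$)
$w{\left(j \right)} = \frac{37}{9}$ ($w{\left(j \right)} = 2 \cdot 2 + \frac{1}{9} = 4 + \frac{1}{9} = \frac{37}{9}$)
$w{\left(10 \right)} + 52 \cdot 69 = \frac{37}{9} + 52 \cdot 69 = \frac{37}{9} + 3588 = \frac{32329}{9}$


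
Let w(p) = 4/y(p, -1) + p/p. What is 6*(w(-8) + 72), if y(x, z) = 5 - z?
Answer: 442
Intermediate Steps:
w(p) = 5/3 (w(p) = 4/(5 - 1*(-1)) + p/p = 4/(5 + 1) + 1 = 4/6 + 1 = 4*(⅙) + 1 = ⅔ + 1 = 5/3)
6*(w(-8) + 72) = 6*(5/3 + 72) = 6*(221/3) = 442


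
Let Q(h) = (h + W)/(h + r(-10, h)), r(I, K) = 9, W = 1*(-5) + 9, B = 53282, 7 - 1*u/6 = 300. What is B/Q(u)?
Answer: 46595109/877 ≈ 53130.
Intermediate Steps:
u = -1758 (u = 42 - 6*300 = 42 - 1800 = -1758)
W = 4 (W = -5 + 9 = 4)
Q(h) = (4 + h)/(9 + h) (Q(h) = (h + 4)/(h + 9) = (4 + h)/(9 + h))
B/Q(u) = 53282/(((4 - 1758)/(9 - 1758))) = 53282/((-1754/(-1749))) = 53282/((-1/1749*(-1754))) = 53282/(1754/1749) = 53282*(1749/1754) = 46595109/877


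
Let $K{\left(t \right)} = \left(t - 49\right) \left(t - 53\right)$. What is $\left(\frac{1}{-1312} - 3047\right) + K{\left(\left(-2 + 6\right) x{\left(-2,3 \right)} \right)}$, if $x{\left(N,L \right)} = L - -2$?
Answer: $- \frac{2742081}{1312} \approx -2090.0$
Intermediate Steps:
$x{\left(N,L \right)} = 2 + L$ ($x{\left(N,L \right)} = L + 2 = 2 + L$)
$K{\left(t \right)} = \left(-53 + t\right) \left(-49 + t\right)$ ($K{\left(t \right)} = \left(-49 + t\right) \left(-53 + t\right) = \left(-53 + t\right) \left(-49 + t\right)$)
$\left(\frac{1}{-1312} - 3047\right) + K{\left(\left(-2 + 6\right) x{\left(-2,3 \right)} \right)} = \left(\frac{1}{-1312} - 3047\right) + \left(2597 + \left(\left(-2 + 6\right) \left(2 + 3\right)\right)^{2} - 102 \left(-2 + 6\right) \left(2 + 3\right)\right) = \left(- \frac{1}{1312} - 3047\right) + \left(2597 + \left(4 \cdot 5\right)^{2} - 102 \cdot 4 \cdot 5\right) = - \frac{3997665}{1312} + \left(2597 + 20^{2} - 2040\right) = - \frac{3997665}{1312} + \left(2597 + 400 - 2040\right) = - \frac{3997665}{1312} + 957 = - \frac{2742081}{1312}$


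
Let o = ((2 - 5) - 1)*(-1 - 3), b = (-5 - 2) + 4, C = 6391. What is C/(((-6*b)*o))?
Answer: 6391/288 ≈ 22.191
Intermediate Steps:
b = -3 (b = -7 + 4 = -3)
o = 16 (o = (-3 - 1)*(-4) = -4*(-4) = 16)
C/(((-6*b)*o)) = 6391/((-6*(-3)*16)) = 6391/((18*16)) = 6391/288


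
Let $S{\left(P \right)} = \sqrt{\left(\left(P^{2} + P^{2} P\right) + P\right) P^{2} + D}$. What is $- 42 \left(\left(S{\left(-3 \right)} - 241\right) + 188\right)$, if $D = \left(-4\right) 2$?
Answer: $2226 - 42 i \sqrt{197} \approx 2226.0 - 589.5 i$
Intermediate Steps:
$D = -8$
$S{\left(P \right)} = \sqrt{-8 + P^{2} \left(P + P^{2} + P^{3}\right)}$ ($S{\left(P \right)} = \sqrt{\left(\left(P^{2} + P^{2} P\right) + P\right) P^{2} - 8} = \sqrt{\left(\left(P^{2} + P^{3}\right) + P\right) P^{2} - 8} = \sqrt{\left(P + P^{2} + P^{3}\right) P^{2} - 8} = \sqrt{P^{2} \left(P + P^{2} + P^{3}\right) - 8} = \sqrt{-8 + P^{2} \left(P + P^{2} + P^{3}\right)}$)
$- 42 \left(\left(S{\left(-3 \right)} - 241\right) + 188\right) = - 42 \left(\left(\sqrt{-8 + \left(-3\right)^{3} + \left(-3\right)^{4} + \left(-3\right)^{5}} - 241\right) + 188\right) = - 42 \left(\left(\sqrt{-8 - 27 + 81 - 243} - 241\right) + 188\right) = - 42 \left(\left(\sqrt{-197} - 241\right) + 188\right) = - 42 \left(\left(i \sqrt{197} - 241\right) + 188\right) = - 42 \left(\left(-241 + i \sqrt{197}\right) + 188\right) = - 42 \left(-53 + i \sqrt{197}\right) = 2226 - 42 i \sqrt{197}$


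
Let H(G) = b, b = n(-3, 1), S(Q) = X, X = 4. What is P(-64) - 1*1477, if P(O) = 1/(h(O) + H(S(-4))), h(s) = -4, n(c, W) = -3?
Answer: -10340/7 ≈ -1477.1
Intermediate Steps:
S(Q) = 4
b = -3
H(G) = -3
P(O) = -⅐ (P(O) = 1/(-4 - 3) = 1/(-7) = -⅐)
P(-64) - 1*1477 = -⅐ - 1*1477 = -⅐ - 1477 = -10340/7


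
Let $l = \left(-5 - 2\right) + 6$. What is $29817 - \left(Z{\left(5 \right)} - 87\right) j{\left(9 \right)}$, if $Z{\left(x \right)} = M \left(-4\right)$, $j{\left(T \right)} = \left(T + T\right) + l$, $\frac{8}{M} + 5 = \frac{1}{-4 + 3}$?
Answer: $\frac{93616}{3} \approx 31205.0$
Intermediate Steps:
$M = - \frac{4}{3}$ ($M = \frac{8}{-5 + \frac{1}{-4 + 3}} = \frac{8}{-5 + \frac{1}{-1}} = \frac{8}{-5 - 1} = \frac{8}{-6} = 8 \left(- \frac{1}{6}\right) = - \frac{4}{3} \approx -1.3333$)
$l = -1$ ($l = -7 + 6 = -1$)
$j{\left(T \right)} = -1 + 2 T$ ($j{\left(T \right)} = \left(T + T\right) - 1 = 2 T - 1 = -1 + 2 T$)
$Z{\left(x \right)} = \frac{16}{3}$ ($Z{\left(x \right)} = \left(- \frac{4}{3}\right) \left(-4\right) = \frac{16}{3}$)
$29817 - \left(Z{\left(5 \right)} - 87\right) j{\left(9 \right)} = 29817 - \left(\frac{16}{3} - 87\right) \left(-1 + 2 \cdot 9\right) = 29817 - - \frac{245 \left(-1 + 18\right)}{3} = 29817 - \left(- \frac{245}{3}\right) 17 = 29817 - - \frac{4165}{3} = 29817 + \frac{4165}{3} = \frac{93616}{3}$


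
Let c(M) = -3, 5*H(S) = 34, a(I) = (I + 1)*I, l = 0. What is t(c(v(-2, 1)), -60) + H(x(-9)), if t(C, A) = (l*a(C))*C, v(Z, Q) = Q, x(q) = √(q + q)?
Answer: 34/5 ≈ 6.8000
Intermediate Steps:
x(q) = √2*√q (x(q) = √(2*q) = √2*√q)
a(I) = I*(1 + I) (a(I) = (1 + I)*I = I*(1 + I))
H(S) = 34/5 (H(S) = (⅕)*34 = 34/5)
t(C, A) = 0 (t(C, A) = (0*(C*(1 + C)))*C = 0*C = 0)
t(c(v(-2, 1)), -60) + H(x(-9)) = 0 + 34/5 = 34/5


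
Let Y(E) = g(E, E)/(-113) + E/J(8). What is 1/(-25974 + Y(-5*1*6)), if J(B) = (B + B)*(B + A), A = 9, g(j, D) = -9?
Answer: -15368/399168903 ≈ -3.8500e-5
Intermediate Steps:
J(B) = 2*B*(9 + B) (J(B) = (B + B)*(B + 9) = (2*B)*(9 + B) = 2*B*(9 + B))
Y(E) = 9/113 + E/272 (Y(E) = -9/(-113) + E/((2*8*(9 + 8))) = -9*(-1/113) + E/((2*8*17)) = 9/113 + E/272)
1/(-25974 + Y(-5*1*6)) = 1/(-25974 + (9/113 + (-5*1*6)/272)) = 1/(-25974 + (9/113 + (-5*6)/272)) = 1/(-25974 + (9/113 + (1/272)*(-30))) = 1/(-25974 + (9/113 - 15/136)) = 1/(-25974 - 471/15368) = 1/(-399168903/15368) = -15368/399168903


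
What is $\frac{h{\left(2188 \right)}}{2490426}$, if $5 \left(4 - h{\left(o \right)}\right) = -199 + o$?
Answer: $- \frac{1969}{12452130} \approx -0.00015813$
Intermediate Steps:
$h{\left(o \right)} = \frac{219}{5} - \frac{o}{5}$ ($h{\left(o \right)} = 4 - \frac{-199 + o}{5} = 4 - \left(- \frac{199}{5} + \frac{o}{5}\right) = \frac{219}{5} - \frac{o}{5}$)
$\frac{h{\left(2188 \right)}}{2490426} = \frac{\frac{219}{5} - \frac{2188}{5}}{2490426} = \left(\frac{219}{5} - \frac{2188}{5}\right) \frac{1}{2490426} = \left(- \frac{1969}{5}\right) \frac{1}{2490426} = - \frac{1969}{12452130}$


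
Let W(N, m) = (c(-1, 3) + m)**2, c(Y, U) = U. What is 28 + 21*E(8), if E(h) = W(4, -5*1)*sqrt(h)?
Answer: 28 + 168*sqrt(2) ≈ 265.59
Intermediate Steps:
W(N, m) = (3 + m)**2
E(h) = 4*sqrt(h) (E(h) = (3 - 5*1)**2*sqrt(h) = (3 - 5)**2*sqrt(h) = (-2)**2*sqrt(h) = 4*sqrt(h))
28 + 21*E(8) = 28 + 21*(4*sqrt(8)) = 28 + 21*(4*(2*sqrt(2))) = 28 + 21*(8*sqrt(2)) = 28 + 168*sqrt(2)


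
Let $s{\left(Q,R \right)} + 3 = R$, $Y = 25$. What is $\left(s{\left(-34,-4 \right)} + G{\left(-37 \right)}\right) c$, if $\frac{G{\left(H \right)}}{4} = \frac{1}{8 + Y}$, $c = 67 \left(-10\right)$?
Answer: $\frac{152090}{33} \approx 4608.8$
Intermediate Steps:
$s{\left(Q,R \right)} = -3 + R$
$c = -670$
$G{\left(H \right)} = \frac{4}{33}$ ($G{\left(H \right)} = \frac{4}{8 + 25} = \frac{4}{33}$)
$\left(s{\left(-34,-4 \right)} + G{\left(-37 \right)}\right) c = \left(\left(-3 - 4\right) + \frac{4}{33}\right) \left(-670\right) = \left(-7 + \frac{4}{33}\right) \left(-670\right) = \left(- \frac{227}{33}\right) \left(-670\right) = \frac{152090}{33}$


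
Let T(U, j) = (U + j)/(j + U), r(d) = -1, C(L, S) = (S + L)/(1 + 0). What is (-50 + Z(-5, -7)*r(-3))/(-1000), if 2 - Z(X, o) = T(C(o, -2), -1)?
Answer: 51/1000 ≈ 0.051000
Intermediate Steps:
C(L, S) = L + S (C(L, S) = (L + S)/1 = (L + S)*1 = L + S)
T(U, j) = 1 (T(U, j) = (U + j)/(U + j) = 1)
Z(X, o) = 1 (Z(X, o) = 2 - 1*1 = 2 - 1 = 1)
(-50 + Z(-5, -7)*r(-3))/(-1000) = (-50 + 1*(-1))/(-1000) = (-50 - 1)*(-1/1000) = -51*(-1/1000) = 51/1000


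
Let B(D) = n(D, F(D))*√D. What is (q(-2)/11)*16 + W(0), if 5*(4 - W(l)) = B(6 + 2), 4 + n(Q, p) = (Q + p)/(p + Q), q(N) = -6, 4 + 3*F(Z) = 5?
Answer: -52/11 + 6*√2/5 ≈ -3.0302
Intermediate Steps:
F(Z) = ⅓ (F(Z) = -4/3 + (⅓)*5 = -4/3 + 5/3 = ⅓)
n(Q, p) = -3 (n(Q, p) = -4 + (Q + p)/(p + Q) = -4 + (Q + p)/(Q + p) = -4 + 1 = -3)
B(D) = -3*√D
W(l) = 4 + 6*√2/5 (W(l) = 4 - (-3)*√(6 + 2)/5 = 4 - (-3)*√8/5 = 4 - (-3)*2*√2/5 = 4 - (-6)*√2/5 = 4 + 6*√2/5)
(q(-2)/11)*16 + W(0) = -6/11*16 + (4 + 6*√2/5) = -96/11 + (4 + 6*√2/5) = -52/11 + 6*√2/5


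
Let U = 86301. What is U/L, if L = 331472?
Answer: 86301/331472 ≈ 0.26036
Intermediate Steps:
U/L = 86301/331472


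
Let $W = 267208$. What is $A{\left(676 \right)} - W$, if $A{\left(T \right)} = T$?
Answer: $-266532$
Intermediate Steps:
$A{\left(676 \right)} - W = 676 - 267208 = -266532$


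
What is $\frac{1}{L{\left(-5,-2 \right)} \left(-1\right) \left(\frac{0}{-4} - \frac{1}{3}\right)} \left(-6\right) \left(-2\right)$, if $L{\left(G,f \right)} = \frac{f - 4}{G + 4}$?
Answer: $6$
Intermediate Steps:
$L{\left(G,f \right)} = \frac{-4 + f}{4 + G}$
$\frac{1}{L{\left(-5,-2 \right)} \left(-1\right) \left(\frac{0}{-4} - \frac{1}{3}\right)} \left(-6\right) \left(-2\right) = \frac{1}{\frac{-4 - 2}{4 - 5} \left(-1\right) \left(\frac{0}{-4} - \frac{1}{3}\right)} \left(-6\right) \left(-2\right) = \frac{1}{\frac{1}{-1} \left(-6\right) \left(-1\right) \left(0 \left(- \frac{1}{4}\right) - \frac{1}{3}\right)} \left(-6\right) \left(-2\right) = \frac{1}{\left(-1\right) \left(-6\right) \left(-1\right) \left(0 - \frac{1}{3}\right)} \left(-6\right) \left(-2\right) = \frac{1}{6 \left(-1\right) \left(- \frac{1}{3}\right)} \left(-6\right) \left(-2\right) = \frac{1}{\left(-6\right) \left(- \frac{1}{3}\right)} \left(-6\right) \left(-2\right) = \frac{1}{2} \left(-6\right) \left(-2\right) = \left(-3\right) \left(-2\right) = 6$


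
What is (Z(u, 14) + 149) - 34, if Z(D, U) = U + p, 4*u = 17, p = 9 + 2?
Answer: 140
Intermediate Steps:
p = 11
u = 17/4 (u = (¼)*17 = 17/4 ≈ 4.2500)
Z(D, U) = 11 + U (Z(D, U) = U + 11 = 11 + U)
(Z(u, 14) + 149) - 34 = ((11 + 14) + 149) - 34 = (25 + 149) - 34 = 174 - 34 = 140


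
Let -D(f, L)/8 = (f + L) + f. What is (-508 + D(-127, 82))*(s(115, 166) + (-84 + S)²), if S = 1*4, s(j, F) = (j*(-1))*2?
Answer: 5355560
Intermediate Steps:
D(f, L) = -16*f - 8*L (D(f, L) = -8*((f + L) + f) = -8*((L + f) + f) = -8*(L + 2*f) = -16*f - 8*L)
s(j, F) = -2*j (s(j, F) = -j*2 = -2*j)
S = 4
(-508 + D(-127, 82))*(s(115, 166) + (-84 + S)²) = (-508 + (-16*(-127) - 8*82))*(-2*115 + (-84 + 4)²) = (-508 + (2032 - 656))*(-230 + (-80)²) = (-508 + 1376)*(-230 + 6400) = 868*6170 = 5355560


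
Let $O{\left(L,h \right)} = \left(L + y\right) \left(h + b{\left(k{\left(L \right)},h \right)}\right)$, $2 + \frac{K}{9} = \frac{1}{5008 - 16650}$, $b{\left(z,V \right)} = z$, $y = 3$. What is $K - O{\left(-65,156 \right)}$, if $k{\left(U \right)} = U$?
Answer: $\frac{65474599}{11642} \approx 5624.0$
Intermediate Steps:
$K = - \frac{209565}{11642}$ ($K = -18 + \frac{9}{5008 - 16650} = -18 + \frac{9}{-11642} = -18 + 9 \left(- \frac{1}{11642}\right) = -18 - \frac{9}{11642} = - \frac{209565}{11642} \approx -18.001$)
$O{\left(L,h \right)} = \left(3 + L\right) \left(L + h\right)$ ($O{\left(L,h \right)} = \left(L + 3\right) \left(h + L\right) = \left(3 + L\right) \left(L + h\right)$)
$K - O{\left(-65,156 \right)} = - \frac{209565}{11642} - \left(\left(-65\right)^{2} + 3 \left(-65\right) + 3 \cdot 156 - 10140\right) = - \frac{209565}{11642} - \left(4225 - 195 + 468 - 10140\right) = - \frac{209565}{11642} - -5642 = - \frac{209565}{11642} + 5642 = \frac{65474599}{11642}$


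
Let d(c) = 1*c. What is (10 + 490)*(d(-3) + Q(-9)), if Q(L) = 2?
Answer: -500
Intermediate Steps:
d(c) = c
(10 + 490)*(d(-3) + Q(-9)) = (10 + 490)*(-3 + 2) = 500*(-1) = -500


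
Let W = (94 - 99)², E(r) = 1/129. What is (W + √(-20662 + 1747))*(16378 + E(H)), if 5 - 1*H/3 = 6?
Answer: 52819075/129 + 2112763*I*√18915/129 ≈ 4.0945e+5 + 2.2525e+6*I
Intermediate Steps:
H = -3 (H = 15 - 3*6 = 15 - 18 = -3)
E(r) = 1/129
W = 25 (W = (-5)² = 25)
(W + √(-20662 + 1747))*(16378 + E(H)) = (25 + √(-20662 + 1747))*(16378 + 1/129) = (25 + √(-18915))*(2112763/129) = (25 + I*√18915)*(2112763/129) = 52819075/129 + 2112763*I*√18915/129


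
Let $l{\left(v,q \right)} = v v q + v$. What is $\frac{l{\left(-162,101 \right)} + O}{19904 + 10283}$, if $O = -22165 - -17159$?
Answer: $\frac{2645476}{30187} \approx 87.636$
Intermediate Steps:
$O = -5006$ ($O = -22165 + 17159 = -5006$)
$l{\left(v,q \right)} = v + q v^{2}$ ($l{\left(v,q \right)} = v^{2} q + v = q v^{2} + v = v + q v^{2}$)
$\frac{l{\left(-162,101 \right)} + O}{19904 + 10283} = \frac{- 162 \left(1 + 101 \left(-162\right)\right) - 5006}{19904 + 10283} = \frac{- 162 \left(1 - 16362\right) - 5006}{30187} = \left(\left(-162\right) \left(-16361\right) - 5006\right) \frac{1}{30187} = \left(2650482 - 5006\right) \frac{1}{30187} = 2645476 \cdot \frac{1}{30187} = \frac{2645476}{30187}$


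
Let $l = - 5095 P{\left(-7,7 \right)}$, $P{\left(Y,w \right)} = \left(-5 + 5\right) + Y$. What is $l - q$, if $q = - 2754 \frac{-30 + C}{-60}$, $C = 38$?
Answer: $\frac{176489}{5} \approx 35298.0$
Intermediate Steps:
$P{\left(Y,w \right)} = Y$ ($P{\left(Y,w \right)} = 0 + Y = Y$)
$l = 35665$ ($l = \left(-5095\right) \left(-7\right) = 35665$)
$q = \frac{1836}{5}$ ($q = - 2754 \frac{-30 + 38}{-60} = - 2754 \cdot 8 \left(- \frac{1}{60}\right) = \left(-2754\right) \left(- \frac{2}{15}\right) = \frac{1836}{5} \approx 367.2$)
$l - q = 35665 - \frac{1836}{5} = \frac{176489}{5}$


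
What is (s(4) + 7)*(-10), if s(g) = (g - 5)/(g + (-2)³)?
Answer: -145/2 ≈ -72.500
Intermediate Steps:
s(g) = (-5 + g)/(-8 + g) (s(g) = (-5 + g)/(g - 8) = (-5 + g)/(-8 + g))
(s(4) + 7)*(-10) = ((-5 + 4)/(-8 + 4) + 7)*(-10) = (-1/(-4) + 7)*(-10) = (-¼*(-1) + 7)*(-10) = (¼ + 7)*(-10) = (29/4)*(-10) = -145/2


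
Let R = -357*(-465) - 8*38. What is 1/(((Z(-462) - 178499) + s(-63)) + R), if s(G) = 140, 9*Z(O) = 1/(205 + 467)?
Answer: -6048/76555583 ≈ -7.9001e-5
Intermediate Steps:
Z(O) = 1/6048 (Z(O) = 1/(9*(205 + 467)) = (⅑)/672 = (⅑)*(1/672) = 1/6048)
R = 165701 (R = 166005 - 304 = 165701)
1/(((Z(-462) - 178499) + s(-63)) + R) = 1/(((1/6048 - 178499) + 140) + 165701) = 1/((-1079561951/6048 + 140) + 165701) = 1/(-1078715231/6048 + 165701) = 1/(-76555583/6048) = -6048/76555583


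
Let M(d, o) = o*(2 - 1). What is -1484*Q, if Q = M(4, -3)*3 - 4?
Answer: 19292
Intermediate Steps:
M(d, o) = o (M(d, o) = o*1 = o)
Q = -13 (Q = -3*3 - 4 = -9 - 4 = -13)
-1484*Q = -1484*(-13) = 19292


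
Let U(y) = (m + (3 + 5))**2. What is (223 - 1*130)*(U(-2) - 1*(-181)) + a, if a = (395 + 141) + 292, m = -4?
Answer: 19149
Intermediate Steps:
U(y) = 16 (U(y) = (-4 + (3 + 5))**2 = (-4 + 8)**2 = 4**2 = 16)
a = 828 (a = 536 + 292 = 828)
(223 - 1*130)*(U(-2) - 1*(-181)) + a = (223 - 1*130)*(16 - 1*(-181)) + 828 = (223 - 130)*(16 + 181) + 828 = 93*197 + 828 = 18321 + 828 = 19149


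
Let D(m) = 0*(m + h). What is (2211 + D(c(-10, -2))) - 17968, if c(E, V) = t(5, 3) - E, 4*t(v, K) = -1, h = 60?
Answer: -15757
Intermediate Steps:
t(v, K) = -¼ (t(v, K) = (¼)*(-1) = -¼)
c(E, V) = -¼ - E
D(m) = 0 (D(m) = 0*(m + 60) = 0*(60 + m) = 0)
(2211 + D(c(-10, -2))) - 17968 = (2211 + 0) - 17968 = 2211 - 17968 = -15757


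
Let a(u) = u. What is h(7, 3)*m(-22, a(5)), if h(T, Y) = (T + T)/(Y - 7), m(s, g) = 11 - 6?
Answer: -35/2 ≈ -17.500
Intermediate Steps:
m(s, g) = 5
h(T, Y) = 2*T/(-7 + Y) (h(T, Y) = (2*T)/(-7 + Y) = 2*T/(-7 + Y))
h(7, 3)*m(-22, a(5)) = (2*7/(-7 + 3))*5 = (2*7/(-4))*5 = (2*7*(-1/4))*5 = -7/2*5 = -35/2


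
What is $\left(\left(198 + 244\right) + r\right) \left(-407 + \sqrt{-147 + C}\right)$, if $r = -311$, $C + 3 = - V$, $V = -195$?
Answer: $-53317 + 393 \sqrt{5} \approx -52438.0$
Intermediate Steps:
$C = 192$ ($C = -3 - -195 = -3 + 195 = 192$)
$\left(\left(198 + 244\right) + r\right) \left(-407 + \sqrt{-147 + C}\right) = \left(\left(198 + 244\right) - 311\right) \left(-407 + \sqrt{-147 + 192}\right) = \left(442 - 311\right) \left(-407 + \sqrt{45}\right) = 131 \left(-407 + 3 \sqrt{5}\right) = -53317 + 393 \sqrt{5}$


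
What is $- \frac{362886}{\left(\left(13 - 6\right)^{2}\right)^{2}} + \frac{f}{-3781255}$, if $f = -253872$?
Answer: $- \frac{1371554955258}{9078793255} \approx -151.07$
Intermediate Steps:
$- \frac{362886}{\left(\left(13 - 6\right)^{2}\right)^{2}} + \frac{f}{-3781255} = - \frac{362886}{\left(\left(13 - 6\right)^{2}\right)^{2}} - \frac{253872}{-3781255} = - \frac{362886}{\left(7^{2}\right)^{2}} - - \frac{253872}{3781255} = - \frac{362886}{49^{2}} + \frac{253872}{3781255} = - \frac{362886}{2401} + \frac{253872}{3781255} = - \frac{1371554955258}{9078793255}$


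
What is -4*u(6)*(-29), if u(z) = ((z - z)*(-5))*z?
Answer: 0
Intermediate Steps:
u(z) = 0 (u(z) = (0*(-5))*z = 0*z = 0)
-4*u(6)*(-29) = -4*0*(-29) = 0*(-29) = 0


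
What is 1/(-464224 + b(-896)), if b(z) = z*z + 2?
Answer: 1/338594 ≈ 2.9534e-6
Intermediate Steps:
b(z) = 2 + z² (b(z) = z² + 2 = 2 + z²)
1/(-464224 + b(-896)) = 1/(-464224 + (2 + (-896)²)) = 1/(-464224 + (2 + 802816)) = 1/(-464224 + 802818) = 1/338594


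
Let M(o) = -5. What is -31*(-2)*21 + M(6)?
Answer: 1297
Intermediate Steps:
-31*(-2)*21 + M(6) = -31*(-2)*21 - 5 = 62*21 - 5 = 1302 - 5 = 1297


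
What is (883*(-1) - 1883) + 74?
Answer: -2692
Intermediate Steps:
(883*(-1) - 1883) + 74 = (-883 - 1883) + 74 = -2766 + 74 = -2692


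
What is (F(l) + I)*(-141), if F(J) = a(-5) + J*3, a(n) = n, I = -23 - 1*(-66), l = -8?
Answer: -1974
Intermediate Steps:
I = 43 (I = -23 + 66 = 43)
F(J) = -5 + 3*J (F(J) = -5 + J*3 = -5 + 3*J)
(F(l) + I)*(-141) = ((-5 + 3*(-8)) + 43)*(-141) = ((-5 - 24) + 43)*(-141) = (-29 + 43)*(-141) = 14*(-141) = -1974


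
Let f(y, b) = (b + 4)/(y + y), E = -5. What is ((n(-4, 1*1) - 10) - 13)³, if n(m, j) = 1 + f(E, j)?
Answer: -91125/8 ≈ -11391.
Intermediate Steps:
f(y, b) = (4 + b)/(2*y) (f(y, b) = (4 + b)/((2*y)) = (4 + b)*(1/(2*y)) = (4 + b)/(2*y))
n(m, j) = ⅗ - j/10 (n(m, j) = 1 + (½)*(4 + j)/(-5) = 1 + (½)*(-⅕)*(4 + j) = 1 + (-⅖ - j/10) = ⅗ - j/10)
((n(-4, 1*1) - 10) - 13)³ = (((⅗ - 1/10) - 10) - 13)³ = (((⅗ - ⅒*1) - 10) - 13)³ = (((⅗ - ⅒) - 10) - 13)³ = ((½ - 10) - 13)³ = (-19/2 - 13)³ = (-45/2)³ = -91125/8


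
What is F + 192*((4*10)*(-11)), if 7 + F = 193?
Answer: -84294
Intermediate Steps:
F = 186 (F = -7 + 193 = 186)
F + 192*((4*10)*(-11)) = 186 + 192*((4*10)*(-11)) = 186 + 192*(40*(-11)) = 186 + 192*(-440) = 186 - 84480 = -84294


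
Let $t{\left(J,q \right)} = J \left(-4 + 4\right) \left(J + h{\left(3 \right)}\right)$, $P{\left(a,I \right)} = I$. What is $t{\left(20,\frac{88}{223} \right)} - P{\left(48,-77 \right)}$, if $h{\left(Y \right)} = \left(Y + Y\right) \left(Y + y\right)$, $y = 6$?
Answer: $77$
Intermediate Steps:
$h{\left(Y \right)} = 2 Y \left(6 + Y\right)$ ($h{\left(Y \right)} = \left(Y + Y\right) \left(Y + 6\right) = 2 Y \left(6 + Y\right)$)
$t{\left(J,q \right)} = 0$ ($t{\left(J,q \right)} = J \left(-4 + 4\right) \left(J + 2 \cdot 3 \left(6 + 3\right)\right) = J 0 \left(J + 2 \cdot 3 \cdot 9\right) = J 0 \left(J + 54\right) = J 0 \left(54 + J\right) = J 0 = 0$)
$t{\left(20,\frac{88}{223} \right)} - P{\left(48,-77 \right)} = 0 - -77 = 0 + 77 = 77$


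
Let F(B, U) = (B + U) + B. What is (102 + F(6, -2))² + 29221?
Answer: 41765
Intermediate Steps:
F(B, U) = U + 2*B
(102 + F(6, -2))² + 29221 = (102 + (-2 + 2*6))² + 29221 = (102 + (-2 + 12))² + 29221 = (102 + 10)² + 29221 = 112² + 29221 = 12544 + 29221 = 41765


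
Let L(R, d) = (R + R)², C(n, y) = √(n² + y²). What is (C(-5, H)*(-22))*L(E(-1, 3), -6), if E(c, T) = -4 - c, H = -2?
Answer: -792*√29 ≈ -4265.0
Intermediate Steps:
L(R, d) = 4*R² (L(R, d) = (2*R)² = 4*R²)
(C(-5, H)*(-22))*L(E(-1, 3), -6) = (√((-5)² + (-2)²)*(-22))*(4*(-4 - 1*(-1))²) = (√(25 + 4)*(-22))*(4*(-4 + 1)²) = (√29*(-22))*(4*(-3)²) = (-22*√29)*(4*9) = -22*√29*36 = -792*√29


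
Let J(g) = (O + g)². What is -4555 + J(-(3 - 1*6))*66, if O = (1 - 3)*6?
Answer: 791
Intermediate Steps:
O = -12 (O = -2*6 = -12)
J(g) = (-12 + g)²
-4555 + J(-(3 - 1*6))*66 = -4555 + (-12 - (3 - 1*6))²*66 = -4555 + (-12 - (3 - 6))²*66 = -4555 + (-12 - 1*(-3))²*66 = -4555 + (-12 + 3)²*66 = -4555 + (-9)²*66 = -4555 + 81*66 = -4555 + 5346 = 791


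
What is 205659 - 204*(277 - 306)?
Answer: 211575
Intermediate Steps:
205659 - 204*(277 - 306) = 205659 - 204*(-29) = 205659 + 5916 = 211575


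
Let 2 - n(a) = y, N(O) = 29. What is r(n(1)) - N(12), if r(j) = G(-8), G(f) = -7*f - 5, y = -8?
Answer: 22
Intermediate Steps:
G(f) = -5 - 7*f
n(a) = 10 (n(a) = 2 - 1*(-8) = 2 + 8 = 10)
r(j) = 51 (r(j) = -5 - 7*(-8) = -5 + 56 = 51)
r(n(1)) - N(12) = 51 - 1*29 = 51 - 29 = 22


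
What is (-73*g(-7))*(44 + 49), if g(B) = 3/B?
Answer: 20367/7 ≈ 2909.6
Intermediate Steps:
(-73*g(-7))*(44 + 49) = (-219/(-7))*(44 + 49) = -219*(-1)/7*93 = -73*(-3/7)*93 = (219/7)*93 = 20367/7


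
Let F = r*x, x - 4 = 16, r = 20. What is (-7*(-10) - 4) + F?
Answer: 466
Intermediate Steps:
x = 20 (x = 4 + 16 = 20)
F = 400 (F = 20*20 = 400)
(-7*(-10) - 4) + F = (-7*(-10) - 4) + 400 = (70 - 4) + 400 = 66 + 400 = 466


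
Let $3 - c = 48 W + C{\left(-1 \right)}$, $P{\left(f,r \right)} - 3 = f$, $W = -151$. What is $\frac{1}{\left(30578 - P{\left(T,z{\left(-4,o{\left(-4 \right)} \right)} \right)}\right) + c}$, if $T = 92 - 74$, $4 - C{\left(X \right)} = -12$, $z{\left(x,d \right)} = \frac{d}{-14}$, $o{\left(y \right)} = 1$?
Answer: $\frac{1}{37792} \approx 2.6461 \cdot 10^{-5}$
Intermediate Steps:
$z{\left(x,d \right)} = - \frac{d}{14}$ ($z{\left(x,d \right)} = d \left(- \frac{1}{14}\right) = - \frac{d}{14}$)
$C{\left(X \right)} = 16$ ($C{\left(X \right)} = 4 - -12 = 4 + 12 = 16$)
$T = 18$
$P{\left(f,r \right)} = 3 + f$
$c = 7235$ ($c = 3 - \left(48 \left(-151\right) + 16\right) = 3 - \left(-7248 + 16\right) = 3 - -7232 = 3 + 7232 = 7235$)
$\frac{1}{\left(30578 - P{\left(T,z{\left(-4,o{\left(-4 \right)} \right)} \right)}\right) + c} = \frac{1}{\left(30578 - \left(3 + 18\right)\right) + 7235} = \frac{1}{\left(30578 - 21\right) + 7235} = \frac{1}{30557 + 7235} = \frac{1}{37792}$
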